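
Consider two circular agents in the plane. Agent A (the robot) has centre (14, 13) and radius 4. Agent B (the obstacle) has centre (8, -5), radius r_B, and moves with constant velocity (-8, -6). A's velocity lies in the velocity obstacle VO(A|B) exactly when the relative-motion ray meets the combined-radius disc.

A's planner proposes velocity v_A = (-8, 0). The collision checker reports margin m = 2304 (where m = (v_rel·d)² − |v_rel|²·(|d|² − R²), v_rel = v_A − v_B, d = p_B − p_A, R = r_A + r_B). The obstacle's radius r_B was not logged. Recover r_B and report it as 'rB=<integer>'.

m = 2304
d = (-6, -18);  v_rel = (0, 6),  |v_rel|² = 36
v_rel×d = (0)·(-18) − (6)·(-6) = 36
since m = R²·36 − 36²:  R² = (1296 + 2304) / 36 = 100
R = √100 = 10  ⇒  r_B = 10 − 4 = 6

rB=6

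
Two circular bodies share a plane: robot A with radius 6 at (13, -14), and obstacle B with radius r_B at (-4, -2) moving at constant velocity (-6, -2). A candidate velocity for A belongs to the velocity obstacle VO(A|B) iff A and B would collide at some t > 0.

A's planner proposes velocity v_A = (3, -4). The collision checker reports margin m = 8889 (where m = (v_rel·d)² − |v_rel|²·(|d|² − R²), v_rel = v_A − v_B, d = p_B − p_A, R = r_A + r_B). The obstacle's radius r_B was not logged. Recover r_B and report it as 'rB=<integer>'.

m = 8889
d = (-17, 12);  v_rel = (9, -2),  |v_rel|² = 85
v_rel×d = (9)·(12) − (-2)·(-17) = 74
since m = R²·85 − 74²:  R² = (5476 + 8889) / 85 = 169
R = √169 = 13  ⇒  r_B = 13 − 6 = 7

rB=7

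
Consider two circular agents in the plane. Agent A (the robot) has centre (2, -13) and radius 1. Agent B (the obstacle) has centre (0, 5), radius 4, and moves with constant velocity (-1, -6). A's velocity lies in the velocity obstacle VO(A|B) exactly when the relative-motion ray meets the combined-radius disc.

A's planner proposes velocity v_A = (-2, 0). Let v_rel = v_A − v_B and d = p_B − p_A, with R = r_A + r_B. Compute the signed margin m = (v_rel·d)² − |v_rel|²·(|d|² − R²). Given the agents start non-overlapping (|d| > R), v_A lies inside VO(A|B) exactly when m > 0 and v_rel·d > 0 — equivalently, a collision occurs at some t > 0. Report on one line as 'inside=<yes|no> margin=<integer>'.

d = (-2, 18),  |d|² = 328;  R = 1+4 = 5,  c = 328−5² = 303
v_rel = (-1, 6),  |v_rel|² = 37;  v_rel·d = (-1)·(-2) + (6)·(18) = 110
37·t² − 220·t + 303 = 0  ⇒  m = 110² − 37·303 = 889
m = 889 > 0,  v_rel·d = 110 > 0  ⇒  inside

inside=yes margin=889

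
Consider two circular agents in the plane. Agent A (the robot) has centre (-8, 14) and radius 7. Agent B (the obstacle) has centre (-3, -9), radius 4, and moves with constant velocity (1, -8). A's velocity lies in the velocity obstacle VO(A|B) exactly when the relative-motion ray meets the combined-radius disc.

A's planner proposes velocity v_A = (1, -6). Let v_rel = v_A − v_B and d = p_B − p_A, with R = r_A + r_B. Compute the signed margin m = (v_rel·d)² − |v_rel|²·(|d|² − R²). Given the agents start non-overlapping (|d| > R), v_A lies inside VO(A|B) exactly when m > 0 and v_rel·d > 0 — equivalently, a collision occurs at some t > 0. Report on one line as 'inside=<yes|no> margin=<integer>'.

d = (5, -23),  |d|² = 554;  R = 7+4 = 11,  c = 554−11² = 433
v_rel = (0, 2),  |v_rel|² = 4;  v_rel·d = (0)·(5) + (2)·(-23) = -46
4·t² + 92·t + 433 = 0  ⇒  m = (-46)² − 4·433 = 384
m = 384 > 0,  v_rel·d = -46 < 0  ⇒  outside

inside=no margin=384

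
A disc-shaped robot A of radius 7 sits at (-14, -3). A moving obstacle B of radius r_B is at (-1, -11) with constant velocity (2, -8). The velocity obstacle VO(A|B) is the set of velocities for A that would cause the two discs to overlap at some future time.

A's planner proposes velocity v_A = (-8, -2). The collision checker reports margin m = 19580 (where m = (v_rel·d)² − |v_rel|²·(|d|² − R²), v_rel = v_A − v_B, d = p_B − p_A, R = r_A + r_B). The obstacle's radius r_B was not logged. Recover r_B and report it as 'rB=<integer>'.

m = 19580
d = (13, -8);  v_rel = (-10, 6),  |v_rel|² = 136
v_rel×d = (-10)·(-8) − (6)·(13) = 2
since m = R²·136 − 2²:  R² = (4 + 19580) / 136 = 144
R = √144 = 12  ⇒  r_B = 12 − 7 = 5

rB=5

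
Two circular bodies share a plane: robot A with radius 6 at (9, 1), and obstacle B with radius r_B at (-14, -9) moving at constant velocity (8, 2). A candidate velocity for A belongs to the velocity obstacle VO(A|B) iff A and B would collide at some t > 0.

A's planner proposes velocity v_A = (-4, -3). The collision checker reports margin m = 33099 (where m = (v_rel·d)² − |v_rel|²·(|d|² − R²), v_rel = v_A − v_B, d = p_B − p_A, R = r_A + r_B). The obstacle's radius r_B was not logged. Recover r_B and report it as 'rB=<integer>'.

m = 33099
d = (-23, -10);  v_rel = (-12, -5),  |v_rel|² = 169
v_rel×d = (-12)·(-10) − (-5)·(-23) = 5
since m = R²·169 − 5²:  R² = (25 + 33099) / 169 = 196
R = √196 = 14  ⇒  r_B = 14 − 6 = 8

rB=8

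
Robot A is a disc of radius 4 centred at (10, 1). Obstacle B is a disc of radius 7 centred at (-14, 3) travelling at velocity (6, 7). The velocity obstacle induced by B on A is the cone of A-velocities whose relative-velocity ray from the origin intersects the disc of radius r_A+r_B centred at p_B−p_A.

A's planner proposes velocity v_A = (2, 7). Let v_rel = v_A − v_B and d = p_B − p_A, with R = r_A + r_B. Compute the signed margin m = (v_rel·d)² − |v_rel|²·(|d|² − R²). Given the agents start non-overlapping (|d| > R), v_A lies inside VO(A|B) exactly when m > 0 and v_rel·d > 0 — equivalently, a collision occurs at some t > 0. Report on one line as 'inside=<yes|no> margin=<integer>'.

d = (-24, 2),  |d|² = 580;  R = 4+7 = 11,  c = 580−11² = 459
v_rel = (-4, 0),  |v_rel|² = 16;  v_rel·d = (-4)·(-24) + (0)·(2) = 96
16·t² − 192·t + 459 = 0  ⇒  m = 96² − 16·459 = 1872
m = 1872 > 0,  v_rel·d = 96 > 0  ⇒  inside

inside=yes margin=1872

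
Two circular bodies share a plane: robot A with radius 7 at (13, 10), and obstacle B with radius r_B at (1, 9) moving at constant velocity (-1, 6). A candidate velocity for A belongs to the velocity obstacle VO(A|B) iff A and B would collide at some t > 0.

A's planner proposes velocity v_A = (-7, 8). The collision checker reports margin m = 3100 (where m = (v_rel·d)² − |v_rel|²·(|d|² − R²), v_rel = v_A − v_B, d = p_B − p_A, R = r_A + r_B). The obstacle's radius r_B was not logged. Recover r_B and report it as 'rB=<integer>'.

m = 3100
d = (-12, -1);  v_rel = (-6, 2),  |v_rel|² = 40
v_rel×d = (-6)·(-1) − (2)·(-12) = 30
since m = R²·40 − 30²:  R² = (900 + 3100) / 40 = 100
R = √100 = 10  ⇒  r_B = 10 − 7 = 3

rB=3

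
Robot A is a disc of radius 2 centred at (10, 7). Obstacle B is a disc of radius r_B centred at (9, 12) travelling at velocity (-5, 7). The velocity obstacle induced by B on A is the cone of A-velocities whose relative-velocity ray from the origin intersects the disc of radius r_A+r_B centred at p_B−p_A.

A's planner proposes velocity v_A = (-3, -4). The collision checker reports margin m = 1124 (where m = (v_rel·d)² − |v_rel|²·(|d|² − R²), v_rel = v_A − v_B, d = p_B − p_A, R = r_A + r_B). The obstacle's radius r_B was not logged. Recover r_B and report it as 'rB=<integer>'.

m = 1124
d = (-1, 5);  v_rel = (2, -11),  |v_rel|² = 125
v_rel×d = (2)·(5) − (-11)·(-1) = -1
since m = R²·125 − (-1)²:  R² = (1 + 1124) / 125 = 9
R = √9 = 3  ⇒  r_B = 3 − 2 = 1

rB=1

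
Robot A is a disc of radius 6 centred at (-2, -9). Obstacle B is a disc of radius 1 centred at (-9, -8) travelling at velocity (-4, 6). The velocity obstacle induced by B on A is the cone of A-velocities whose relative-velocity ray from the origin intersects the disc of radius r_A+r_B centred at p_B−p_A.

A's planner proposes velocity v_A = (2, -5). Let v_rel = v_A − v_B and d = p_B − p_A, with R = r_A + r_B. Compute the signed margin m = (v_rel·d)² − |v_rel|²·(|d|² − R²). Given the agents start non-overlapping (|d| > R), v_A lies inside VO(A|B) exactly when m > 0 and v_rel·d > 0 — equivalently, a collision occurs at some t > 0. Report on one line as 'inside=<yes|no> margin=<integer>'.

d = (-7, 1),  |d|² = 50;  R = 6+1 = 7,  c = 50−7² = 1
v_rel = (6, -11),  |v_rel|² = 157;  v_rel·d = (6)·(-7) + (-11)·(1) = -53
157·t² + 106·t + 1 = 0  ⇒  m = (-53)² − 157·1 = 2652
m = 2652 > 0,  v_rel·d = -53 < 0  ⇒  outside

inside=no margin=2652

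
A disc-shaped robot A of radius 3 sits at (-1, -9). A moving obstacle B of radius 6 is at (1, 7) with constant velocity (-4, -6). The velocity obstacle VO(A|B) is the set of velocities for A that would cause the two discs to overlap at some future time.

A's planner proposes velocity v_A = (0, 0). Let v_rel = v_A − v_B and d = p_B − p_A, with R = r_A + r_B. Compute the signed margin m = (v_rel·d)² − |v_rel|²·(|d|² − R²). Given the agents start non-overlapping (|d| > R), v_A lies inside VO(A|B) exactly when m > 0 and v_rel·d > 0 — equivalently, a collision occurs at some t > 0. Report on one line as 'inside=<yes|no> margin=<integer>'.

d = (2, 16),  |d|² = 260;  R = 3+6 = 9,  c = 260−9² = 179
v_rel = (4, 6),  |v_rel|² = 52;  v_rel·d = (4)·(2) + (6)·(16) = 104
52·t² − 208·t + 179 = 0  ⇒  m = 104² − 52·179 = 1508
m = 1508 > 0,  v_rel·d = 104 > 0  ⇒  inside

inside=yes margin=1508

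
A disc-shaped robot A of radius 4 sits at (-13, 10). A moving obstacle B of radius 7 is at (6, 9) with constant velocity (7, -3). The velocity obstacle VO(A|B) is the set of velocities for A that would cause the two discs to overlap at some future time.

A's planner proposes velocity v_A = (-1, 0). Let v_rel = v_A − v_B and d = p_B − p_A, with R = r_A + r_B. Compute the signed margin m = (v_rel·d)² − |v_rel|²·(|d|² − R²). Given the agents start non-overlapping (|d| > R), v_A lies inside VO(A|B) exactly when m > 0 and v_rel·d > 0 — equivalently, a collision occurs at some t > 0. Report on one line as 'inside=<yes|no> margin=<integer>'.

d = (19, -1),  |d|² = 362;  R = 4+7 = 11,  c = 362−11² = 241
v_rel = (-8, 3),  |v_rel|² = 73;  v_rel·d = (-8)·(19) + (3)·(-1) = -155
73·t² + 310·t + 241 = 0  ⇒  m = (-155)² − 73·241 = 6432
m = 6432 > 0,  v_rel·d = -155 < 0  ⇒  outside

inside=no margin=6432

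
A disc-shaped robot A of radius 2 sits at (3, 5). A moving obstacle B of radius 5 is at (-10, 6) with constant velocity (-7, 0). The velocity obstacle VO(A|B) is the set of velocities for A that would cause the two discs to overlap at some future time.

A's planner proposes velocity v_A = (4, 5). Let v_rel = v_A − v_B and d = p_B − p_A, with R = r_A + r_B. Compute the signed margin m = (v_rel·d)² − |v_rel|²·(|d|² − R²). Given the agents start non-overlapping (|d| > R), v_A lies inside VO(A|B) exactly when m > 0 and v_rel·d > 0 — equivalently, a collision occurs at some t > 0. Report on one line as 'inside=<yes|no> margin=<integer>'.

d = (-13, 1),  |d|² = 170;  R = 2+5 = 7,  c = 170−7² = 121
v_rel = (11, 5),  |v_rel|² = 146;  v_rel·d = (11)·(-13) + (5)·(1) = -138
146·t² + 276·t + 121 = 0  ⇒  m = (-138)² − 146·121 = 1378
m = 1378 > 0,  v_rel·d = -138 < 0  ⇒  outside

inside=no margin=1378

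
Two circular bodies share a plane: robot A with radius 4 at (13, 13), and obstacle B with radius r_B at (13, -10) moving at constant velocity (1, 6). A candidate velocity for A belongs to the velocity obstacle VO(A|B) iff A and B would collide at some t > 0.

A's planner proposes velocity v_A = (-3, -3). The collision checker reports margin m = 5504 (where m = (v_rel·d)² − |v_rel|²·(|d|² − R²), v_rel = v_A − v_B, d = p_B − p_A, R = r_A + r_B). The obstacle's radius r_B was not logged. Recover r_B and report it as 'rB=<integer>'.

m = 5504
d = (0, -23);  v_rel = (-4, -9),  |v_rel|² = 97
v_rel×d = (-4)·(-23) − (-9)·(0) = 92
since m = R²·97 − 92²:  R² = (8464 + 5504) / 97 = 144
R = √144 = 12  ⇒  r_B = 12 − 4 = 8

rB=8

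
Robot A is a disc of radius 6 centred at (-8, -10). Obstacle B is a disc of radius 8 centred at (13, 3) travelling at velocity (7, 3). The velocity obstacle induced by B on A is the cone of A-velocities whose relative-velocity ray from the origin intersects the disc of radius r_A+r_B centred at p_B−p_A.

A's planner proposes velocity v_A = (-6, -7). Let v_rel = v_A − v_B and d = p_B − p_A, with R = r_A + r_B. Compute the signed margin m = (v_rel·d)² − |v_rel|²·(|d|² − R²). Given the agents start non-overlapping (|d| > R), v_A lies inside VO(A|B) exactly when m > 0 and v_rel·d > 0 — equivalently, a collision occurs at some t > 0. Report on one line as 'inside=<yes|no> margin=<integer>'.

d = (21, 13),  |d|² = 610;  R = 6+8 = 14,  c = 610−14² = 414
v_rel = (-13, -10),  |v_rel|² = 269;  v_rel·d = (-13)·(21) + (-10)·(13) = -403
269·t² + 806·t + 414 = 0  ⇒  m = (-403)² − 269·414 = 51043
m = 51043 > 0,  v_rel·d = -403 < 0  ⇒  outside

inside=no margin=51043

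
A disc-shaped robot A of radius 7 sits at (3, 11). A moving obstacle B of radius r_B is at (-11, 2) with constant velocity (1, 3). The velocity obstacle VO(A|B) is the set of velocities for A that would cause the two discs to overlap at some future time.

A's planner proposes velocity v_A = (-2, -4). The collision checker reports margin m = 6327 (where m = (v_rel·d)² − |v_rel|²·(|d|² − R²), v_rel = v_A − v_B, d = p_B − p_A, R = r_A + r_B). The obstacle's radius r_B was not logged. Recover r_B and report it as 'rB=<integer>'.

m = 6327
d = (-14, -9);  v_rel = (-3, -7),  |v_rel|² = 58
v_rel×d = (-3)·(-9) − (-7)·(-14) = -71
since m = R²·58 − (-71)²:  R² = (5041 + 6327) / 58 = 196
R = √196 = 14  ⇒  r_B = 14 − 7 = 7

rB=7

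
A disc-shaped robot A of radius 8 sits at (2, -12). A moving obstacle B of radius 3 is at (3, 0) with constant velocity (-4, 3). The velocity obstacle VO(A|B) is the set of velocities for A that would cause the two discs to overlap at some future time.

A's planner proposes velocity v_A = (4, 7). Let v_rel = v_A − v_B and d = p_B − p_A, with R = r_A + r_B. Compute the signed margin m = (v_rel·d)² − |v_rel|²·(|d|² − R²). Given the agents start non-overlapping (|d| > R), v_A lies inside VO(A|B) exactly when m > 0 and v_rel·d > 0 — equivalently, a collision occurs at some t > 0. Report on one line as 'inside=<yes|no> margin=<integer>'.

d = (1, 12),  |d|² = 145;  R = 8+3 = 11,  c = 145−11² = 24
v_rel = (8, 4),  |v_rel|² = 80;  v_rel·d = (8)·(1) + (4)·(12) = 56
80·t² − 112·t + 24 = 0  ⇒  m = 56² − 80·24 = 1216
m = 1216 > 0,  v_rel·d = 56 > 0  ⇒  inside

inside=yes margin=1216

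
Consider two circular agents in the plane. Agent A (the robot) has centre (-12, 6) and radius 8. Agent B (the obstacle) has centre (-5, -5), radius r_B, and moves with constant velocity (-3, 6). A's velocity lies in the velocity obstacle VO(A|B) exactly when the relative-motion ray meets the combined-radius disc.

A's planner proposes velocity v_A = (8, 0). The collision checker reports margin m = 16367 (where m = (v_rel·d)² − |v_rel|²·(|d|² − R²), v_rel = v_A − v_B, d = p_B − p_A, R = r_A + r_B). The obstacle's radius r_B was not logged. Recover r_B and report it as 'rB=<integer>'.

m = 16367
d = (7, -11);  v_rel = (11, -6),  |v_rel|² = 157
v_rel×d = (11)·(-11) − (-6)·(7) = -79
since m = R²·157 − (-79)²:  R² = (6241 + 16367) / 157 = 144
R = √144 = 12  ⇒  r_B = 12 − 8 = 4

rB=4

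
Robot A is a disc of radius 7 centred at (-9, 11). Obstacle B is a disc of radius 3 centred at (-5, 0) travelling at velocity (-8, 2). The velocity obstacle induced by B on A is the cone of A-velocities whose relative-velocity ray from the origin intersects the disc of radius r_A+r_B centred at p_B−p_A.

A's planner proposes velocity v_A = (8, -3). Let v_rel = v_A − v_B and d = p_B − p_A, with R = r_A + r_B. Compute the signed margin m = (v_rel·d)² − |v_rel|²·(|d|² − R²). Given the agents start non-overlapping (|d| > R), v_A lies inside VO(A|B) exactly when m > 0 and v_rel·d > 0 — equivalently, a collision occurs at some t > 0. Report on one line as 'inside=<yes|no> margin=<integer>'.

d = (4, -11),  |d|² = 137;  R = 7+3 = 10,  c = 137−10² = 37
v_rel = (16, -5),  |v_rel|² = 281;  v_rel·d = (16)·(4) + (-5)·(-11) = 119
281·t² − 238·t + 37 = 0  ⇒  m = 119² − 281·37 = 3764
m = 3764 > 0,  v_rel·d = 119 > 0  ⇒  inside

inside=yes margin=3764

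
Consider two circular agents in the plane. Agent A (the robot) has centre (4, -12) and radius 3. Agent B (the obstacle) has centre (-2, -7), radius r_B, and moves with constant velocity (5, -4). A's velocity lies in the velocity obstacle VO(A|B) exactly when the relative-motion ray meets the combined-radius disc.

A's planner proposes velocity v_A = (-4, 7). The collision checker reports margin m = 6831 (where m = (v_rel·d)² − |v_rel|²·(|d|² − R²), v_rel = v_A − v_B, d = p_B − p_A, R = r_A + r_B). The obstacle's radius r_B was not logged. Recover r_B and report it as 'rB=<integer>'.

m = 6831
d = (-6, 5);  v_rel = (-9, 11),  |v_rel|² = 202
v_rel×d = (-9)·(5) − (11)·(-6) = 21
since m = R²·202 − 21²:  R² = (441 + 6831) / 202 = 36
R = √36 = 6  ⇒  r_B = 6 − 3 = 3

rB=3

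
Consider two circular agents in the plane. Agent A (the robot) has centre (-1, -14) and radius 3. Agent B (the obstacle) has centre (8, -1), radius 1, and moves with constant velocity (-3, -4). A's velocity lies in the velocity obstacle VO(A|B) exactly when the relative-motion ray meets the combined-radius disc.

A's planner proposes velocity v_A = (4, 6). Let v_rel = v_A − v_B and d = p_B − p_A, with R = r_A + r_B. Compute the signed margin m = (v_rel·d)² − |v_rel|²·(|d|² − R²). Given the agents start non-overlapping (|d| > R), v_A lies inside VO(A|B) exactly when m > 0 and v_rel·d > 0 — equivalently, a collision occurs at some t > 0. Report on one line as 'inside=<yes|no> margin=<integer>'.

d = (9, 13),  |d|² = 250;  R = 3+1 = 4,  c = 250−4² = 234
v_rel = (7, 10),  |v_rel|² = 149;  v_rel·d = (7)·(9) + (10)·(13) = 193
149·t² − 386·t + 234 = 0  ⇒  m = 193² − 149·234 = 2383
m = 2383 > 0,  v_rel·d = 193 > 0  ⇒  inside

inside=yes margin=2383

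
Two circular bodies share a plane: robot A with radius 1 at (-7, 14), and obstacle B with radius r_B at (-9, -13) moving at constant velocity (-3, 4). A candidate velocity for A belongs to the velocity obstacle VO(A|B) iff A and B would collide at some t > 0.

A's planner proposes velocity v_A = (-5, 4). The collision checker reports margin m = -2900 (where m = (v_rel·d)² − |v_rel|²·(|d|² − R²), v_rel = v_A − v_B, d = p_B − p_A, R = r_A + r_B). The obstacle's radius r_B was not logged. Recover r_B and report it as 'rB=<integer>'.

m = -2900
d = (-2, -27);  v_rel = (-2, 0),  |v_rel|² = 4
v_rel×d = (-2)·(-27) − (0)·(-2) = 54
since m = R²·4 − 54²:  R² = (2916 + -2900) / 4 = 4
R = √4 = 2  ⇒  r_B = 2 − 1 = 1

rB=1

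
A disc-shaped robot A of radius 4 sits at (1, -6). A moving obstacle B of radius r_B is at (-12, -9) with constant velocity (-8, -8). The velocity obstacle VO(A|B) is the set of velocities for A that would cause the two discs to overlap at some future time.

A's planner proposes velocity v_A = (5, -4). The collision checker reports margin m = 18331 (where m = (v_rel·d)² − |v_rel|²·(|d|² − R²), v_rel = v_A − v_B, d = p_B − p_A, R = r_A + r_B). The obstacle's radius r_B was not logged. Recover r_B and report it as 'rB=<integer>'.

m = 18331
d = (-13, -3);  v_rel = (13, 4),  |v_rel|² = 185
v_rel×d = (13)·(-3) − (4)·(-13) = 13
since m = R²·185 − 13²:  R² = (169 + 18331) / 185 = 100
R = √100 = 10  ⇒  r_B = 10 − 4 = 6

rB=6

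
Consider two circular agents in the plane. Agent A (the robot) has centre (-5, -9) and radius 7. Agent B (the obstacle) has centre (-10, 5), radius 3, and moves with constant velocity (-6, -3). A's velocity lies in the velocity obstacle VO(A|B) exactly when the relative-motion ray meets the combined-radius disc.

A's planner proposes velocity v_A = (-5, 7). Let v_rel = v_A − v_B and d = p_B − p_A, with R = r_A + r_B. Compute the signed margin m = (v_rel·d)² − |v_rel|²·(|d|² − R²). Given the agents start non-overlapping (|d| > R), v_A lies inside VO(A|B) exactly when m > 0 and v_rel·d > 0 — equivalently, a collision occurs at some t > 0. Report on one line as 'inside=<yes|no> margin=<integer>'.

d = (-5, 14),  |d|² = 221;  R = 7+3 = 10,  c = 221−10² = 121
v_rel = (1, 10),  |v_rel|² = 101;  v_rel·d = (1)·(-5) + (10)·(14) = 135
101·t² − 270·t + 121 = 0  ⇒  m = 135² − 101·121 = 6004
m = 6004 > 0,  v_rel·d = 135 > 0  ⇒  inside

inside=yes margin=6004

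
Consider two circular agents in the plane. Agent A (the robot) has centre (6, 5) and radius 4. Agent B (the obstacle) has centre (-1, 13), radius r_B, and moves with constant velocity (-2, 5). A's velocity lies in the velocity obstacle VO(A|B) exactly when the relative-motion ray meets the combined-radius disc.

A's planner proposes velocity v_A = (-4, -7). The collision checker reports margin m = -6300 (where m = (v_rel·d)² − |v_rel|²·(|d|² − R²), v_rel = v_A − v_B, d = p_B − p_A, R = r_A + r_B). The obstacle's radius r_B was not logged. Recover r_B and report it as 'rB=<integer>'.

m = -6300
d = (-7, 8);  v_rel = (-2, -12),  |v_rel|² = 148
v_rel×d = (-2)·(8) − (-12)·(-7) = -100
since m = R²·148 − (-100)²:  R² = (10000 + -6300) / 148 = 25
R = √25 = 5  ⇒  r_B = 5 − 4 = 1

rB=1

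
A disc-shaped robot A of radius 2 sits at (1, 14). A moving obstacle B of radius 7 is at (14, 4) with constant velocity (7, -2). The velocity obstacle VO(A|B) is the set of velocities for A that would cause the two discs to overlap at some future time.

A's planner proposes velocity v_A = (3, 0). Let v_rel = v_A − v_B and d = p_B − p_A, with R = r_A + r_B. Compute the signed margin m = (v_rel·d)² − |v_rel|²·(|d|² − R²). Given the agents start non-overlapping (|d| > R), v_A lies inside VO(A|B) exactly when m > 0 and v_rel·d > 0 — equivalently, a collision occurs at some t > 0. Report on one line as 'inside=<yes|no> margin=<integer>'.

d = (13, -10),  |d|² = 269;  R = 2+7 = 9,  c = 269−9² = 188
v_rel = (-4, 2),  |v_rel|² = 20;  v_rel·d = (-4)·(13) + (2)·(-10) = -72
20·t² + 144·t + 188 = 0  ⇒  m = (-72)² − 20·188 = 1424
m = 1424 > 0,  v_rel·d = -72 < 0  ⇒  outside

inside=no margin=1424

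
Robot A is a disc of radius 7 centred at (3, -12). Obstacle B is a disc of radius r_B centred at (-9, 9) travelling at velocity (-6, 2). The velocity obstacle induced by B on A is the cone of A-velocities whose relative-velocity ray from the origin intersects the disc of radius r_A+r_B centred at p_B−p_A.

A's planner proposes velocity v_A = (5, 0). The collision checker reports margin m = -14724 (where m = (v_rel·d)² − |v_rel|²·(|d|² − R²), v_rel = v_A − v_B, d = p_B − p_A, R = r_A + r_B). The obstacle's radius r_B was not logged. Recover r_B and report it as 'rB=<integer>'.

m = -14724
d = (-12, 21);  v_rel = (11, -2),  |v_rel|² = 125
v_rel×d = (11)·(21) − (-2)·(-12) = 207
since m = R²·125 − 207²:  R² = (42849 + -14724) / 125 = 225
R = √225 = 15  ⇒  r_B = 15 − 7 = 8

rB=8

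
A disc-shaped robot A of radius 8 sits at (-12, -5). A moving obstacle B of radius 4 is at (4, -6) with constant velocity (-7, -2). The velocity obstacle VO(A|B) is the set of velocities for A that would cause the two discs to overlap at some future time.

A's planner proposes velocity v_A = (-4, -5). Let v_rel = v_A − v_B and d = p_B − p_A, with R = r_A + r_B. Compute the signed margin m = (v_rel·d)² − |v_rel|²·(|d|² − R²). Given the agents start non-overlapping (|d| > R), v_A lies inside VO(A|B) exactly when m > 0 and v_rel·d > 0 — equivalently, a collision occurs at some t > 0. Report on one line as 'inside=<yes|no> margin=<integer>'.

d = (16, -1),  |d|² = 257;  R = 8+4 = 12,  c = 257−12² = 113
v_rel = (3, -3),  |v_rel|² = 18;  v_rel·d = (3)·(16) + (-3)·(-1) = 51
18·t² − 102·t + 113 = 0  ⇒  m = 51² − 18·113 = 567
m = 567 > 0,  v_rel·d = 51 > 0  ⇒  inside

inside=yes margin=567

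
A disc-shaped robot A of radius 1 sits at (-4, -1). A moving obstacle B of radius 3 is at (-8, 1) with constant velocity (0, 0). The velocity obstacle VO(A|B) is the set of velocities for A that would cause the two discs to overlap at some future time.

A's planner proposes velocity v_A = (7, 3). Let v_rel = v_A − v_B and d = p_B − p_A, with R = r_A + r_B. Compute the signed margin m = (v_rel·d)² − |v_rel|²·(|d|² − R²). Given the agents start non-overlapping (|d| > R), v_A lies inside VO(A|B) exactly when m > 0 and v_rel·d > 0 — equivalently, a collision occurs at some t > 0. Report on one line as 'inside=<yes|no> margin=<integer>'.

d = (-4, 2),  |d|² = 20;  R = 1+3 = 4,  c = 20−4² = 4
v_rel = (7, 3),  |v_rel|² = 58;  v_rel·d = (7)·(-4) + (3)·(2) = -22
58·t² + 44·t + 4 = 0  ⇒  m = (-22)² − 58·4 = 252
m = 252 > 0,  v_rel·d = -22 < 0  ⇒  outside

inside=no margin=252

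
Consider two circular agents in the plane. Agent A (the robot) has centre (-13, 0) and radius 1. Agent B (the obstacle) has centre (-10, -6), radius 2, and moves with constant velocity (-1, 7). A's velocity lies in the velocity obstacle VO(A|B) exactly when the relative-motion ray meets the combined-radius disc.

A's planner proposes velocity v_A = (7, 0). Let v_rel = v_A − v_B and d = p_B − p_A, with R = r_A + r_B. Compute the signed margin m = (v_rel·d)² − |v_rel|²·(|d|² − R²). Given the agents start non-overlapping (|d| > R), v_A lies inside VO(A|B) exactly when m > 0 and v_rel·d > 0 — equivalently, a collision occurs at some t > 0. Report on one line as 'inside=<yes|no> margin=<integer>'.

d = (3, -6),  |d|² = 45;  R = 1+2 = 3,  c = 45−3² = 36
v_rel = (8, -7),  |v_rel|² = 113;  v_rel·d = (8)·(3) + (-7)·(-6) = 66
113·t² − 132·t + 36 = 0  ⇒  m = 66² − 113·36 = 288
m = 288 > 0,  v_rel·d = 66 > 0  ⇒  inside

inside=yes margin=288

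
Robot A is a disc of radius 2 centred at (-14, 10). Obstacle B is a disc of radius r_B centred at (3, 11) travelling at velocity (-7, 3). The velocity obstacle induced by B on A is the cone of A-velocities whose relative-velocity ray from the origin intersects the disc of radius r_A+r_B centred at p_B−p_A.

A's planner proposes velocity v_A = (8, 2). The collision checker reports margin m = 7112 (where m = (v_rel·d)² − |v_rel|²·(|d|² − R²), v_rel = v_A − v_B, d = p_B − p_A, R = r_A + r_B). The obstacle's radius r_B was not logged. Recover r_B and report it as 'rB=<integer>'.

m = 7112
d = (17, 1);  v_rel = (15, -1),  |v_rel|² = 226
v_rel×d = (15)·(1) − (-1)·(17) = 32
since m = R²·226 − 32²:  R² = (1024 + 7112) / 226 = 36
R = √36 = 6  ⇒  r_B = 6 − 2 = 4

rB=4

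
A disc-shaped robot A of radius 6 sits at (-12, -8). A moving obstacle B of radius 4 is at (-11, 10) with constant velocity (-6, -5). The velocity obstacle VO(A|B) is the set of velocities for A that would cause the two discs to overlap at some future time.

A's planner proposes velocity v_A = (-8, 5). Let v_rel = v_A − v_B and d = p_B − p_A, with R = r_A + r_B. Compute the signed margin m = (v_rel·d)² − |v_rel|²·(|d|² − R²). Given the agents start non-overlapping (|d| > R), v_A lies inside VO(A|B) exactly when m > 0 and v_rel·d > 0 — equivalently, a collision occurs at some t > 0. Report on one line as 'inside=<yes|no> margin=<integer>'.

d = (1, 18),  |d|² = 325;  R = 6+4 = 10,  c = 325−10² = 225
v_rel = (-2, 10),  |v_rel|² = 104;  v_rel·d = (-2)·(1) + (10)·(18) = 178
104·t² − 356·t + 225 = 0  ⇒  m = 178² − 104·225 = 8284
m = 8284 > 0,  v_rel·d = 178 > 0  ⇒  inside

inside=yes margin=8284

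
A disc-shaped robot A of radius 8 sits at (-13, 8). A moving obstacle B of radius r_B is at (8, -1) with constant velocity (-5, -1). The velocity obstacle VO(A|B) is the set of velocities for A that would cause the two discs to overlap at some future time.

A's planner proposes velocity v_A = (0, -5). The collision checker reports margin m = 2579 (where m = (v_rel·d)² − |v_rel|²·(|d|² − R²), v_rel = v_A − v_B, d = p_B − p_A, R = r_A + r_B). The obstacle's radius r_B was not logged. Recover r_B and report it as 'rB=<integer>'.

m = 2579
d = (21, -9);  v_rel = (5, -4),  |v_rel|² = 41
v_rel×d = (5)·(-9) − (-4)·(21) = 39
since m = R²·41 − 39²:  R² = (1521 + 2579) / 41 = 100
R = √100 = 10  ⇒  r_B = 10 − 8 = 2

rB=2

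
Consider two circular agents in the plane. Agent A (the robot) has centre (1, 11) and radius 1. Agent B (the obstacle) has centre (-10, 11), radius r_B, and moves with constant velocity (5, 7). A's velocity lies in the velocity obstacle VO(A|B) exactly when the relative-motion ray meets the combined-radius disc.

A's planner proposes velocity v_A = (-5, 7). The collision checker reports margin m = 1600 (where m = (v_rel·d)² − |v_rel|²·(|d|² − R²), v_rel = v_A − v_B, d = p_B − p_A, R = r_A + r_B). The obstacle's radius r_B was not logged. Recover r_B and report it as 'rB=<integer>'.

m = 1600
d = (-11, 0);  v_rel = (-10, 0),  |v_rel|² = 100
v_rel×d = (-10)·(0) − (0)·(-11) = 0
since m = R²·100 − 0²:  R² = (0 + 1600) / 100 = 16
R = √16 = 4  ⇒  r_B = 4 − 1 = 3

rB=3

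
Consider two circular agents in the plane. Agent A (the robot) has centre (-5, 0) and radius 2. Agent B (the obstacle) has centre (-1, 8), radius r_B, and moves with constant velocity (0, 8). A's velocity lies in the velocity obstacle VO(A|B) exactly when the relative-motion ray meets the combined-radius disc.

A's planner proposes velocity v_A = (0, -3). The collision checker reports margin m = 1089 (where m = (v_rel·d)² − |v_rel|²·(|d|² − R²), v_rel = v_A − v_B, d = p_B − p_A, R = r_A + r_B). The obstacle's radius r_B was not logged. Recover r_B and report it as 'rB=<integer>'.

m = 1089
d = (4, 8);  v_rel = (0, -11),  |v_rel|² = 121
v_rel×d = (0)·(8) − (-11)·(4) = 44
since m = R²·121 − 44²:  R² = (1936 + 1089) / 121 = 25
R = √25 = 5  ⇒  r_B = 5 − 2 = 3

rB=3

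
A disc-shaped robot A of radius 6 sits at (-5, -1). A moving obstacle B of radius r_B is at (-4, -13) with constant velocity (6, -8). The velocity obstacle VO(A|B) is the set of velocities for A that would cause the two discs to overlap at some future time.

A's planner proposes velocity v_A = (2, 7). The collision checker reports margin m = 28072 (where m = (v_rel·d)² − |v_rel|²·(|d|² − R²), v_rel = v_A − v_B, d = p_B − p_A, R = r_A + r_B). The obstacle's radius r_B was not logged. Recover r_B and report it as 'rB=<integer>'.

m = 28072
d = (1, -12);  v_rel = (-4, 15),  |v_rel|² = 241
v_rel×d = (-4)·(-12) − (15)·(1) = 33
since m = R²·241 − 33²:  R² = (1089 + 28072) / 241 = 121
R = √121 = 11  ⇒  r_B = 11 − 6 = 5

rB=5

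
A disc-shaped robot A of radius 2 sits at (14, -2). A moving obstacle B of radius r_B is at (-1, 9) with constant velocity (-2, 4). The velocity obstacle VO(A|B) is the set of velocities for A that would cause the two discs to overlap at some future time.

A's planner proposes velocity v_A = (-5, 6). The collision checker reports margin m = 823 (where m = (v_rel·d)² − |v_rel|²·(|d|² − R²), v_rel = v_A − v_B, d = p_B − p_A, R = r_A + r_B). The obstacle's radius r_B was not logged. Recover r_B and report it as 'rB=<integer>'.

m = 823
d = (-15, 11);  v_rel = (-3, 2),  |v_rel|² = 13
v_rel×d = (-3)·(11) − (2)·(-15) = -3
since m = R²·13 − (-3)²:  R² = (9 + 823) / 13 = 64
R = √64 = 8  ⇒  r_B = 8 − 2 = 6

rB=6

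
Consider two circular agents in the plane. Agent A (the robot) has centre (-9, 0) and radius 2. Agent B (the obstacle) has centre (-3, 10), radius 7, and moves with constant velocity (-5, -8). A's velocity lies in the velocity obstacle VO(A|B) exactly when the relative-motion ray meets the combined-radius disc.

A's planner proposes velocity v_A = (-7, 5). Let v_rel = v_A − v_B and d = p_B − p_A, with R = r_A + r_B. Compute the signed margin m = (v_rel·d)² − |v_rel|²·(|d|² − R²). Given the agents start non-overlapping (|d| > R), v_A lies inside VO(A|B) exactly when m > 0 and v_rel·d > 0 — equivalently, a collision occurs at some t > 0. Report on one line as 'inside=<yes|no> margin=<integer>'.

d = (6, 10),  |d|² = 136;  R = 2+7 = 9,  c = 136−9² = 55
v_rel = (-2, 13),  |v_rel|² = 173;  v_rel·d = (-2)·(6) + (13)·(10) = 118
173·t² − 236·t + 55 = 0  ⇒  m = 118² − 173·55 = 4409
m = 4409 > 0,  v_rel·d = 118 > 0  ⇒  inside

inside=yes margin=4409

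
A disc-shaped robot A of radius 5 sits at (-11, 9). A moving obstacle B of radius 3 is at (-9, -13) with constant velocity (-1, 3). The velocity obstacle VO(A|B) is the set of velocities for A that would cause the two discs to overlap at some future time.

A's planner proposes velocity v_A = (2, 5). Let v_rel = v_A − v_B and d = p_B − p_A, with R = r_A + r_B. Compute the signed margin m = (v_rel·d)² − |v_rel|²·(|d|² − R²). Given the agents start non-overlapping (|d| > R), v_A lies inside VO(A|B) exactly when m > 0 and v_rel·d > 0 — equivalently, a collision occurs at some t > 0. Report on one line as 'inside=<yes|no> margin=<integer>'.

d = (2, -22),  |d|² = 488;  R = 5+3 = 8,  c = 488−8² = 424
v_rel = (3, 2),  |v_rel|² = 13;  v_rel·d = (3)·(2) + (2)·(-22) = -38
13·t² + 76·t + 424 = 0  ⇒  m = (-38)² − 13·424 = -4068
m = -4068 < 0,  v_rel·d = -38 < 0  ⇒  outside

inside=no margin=-4068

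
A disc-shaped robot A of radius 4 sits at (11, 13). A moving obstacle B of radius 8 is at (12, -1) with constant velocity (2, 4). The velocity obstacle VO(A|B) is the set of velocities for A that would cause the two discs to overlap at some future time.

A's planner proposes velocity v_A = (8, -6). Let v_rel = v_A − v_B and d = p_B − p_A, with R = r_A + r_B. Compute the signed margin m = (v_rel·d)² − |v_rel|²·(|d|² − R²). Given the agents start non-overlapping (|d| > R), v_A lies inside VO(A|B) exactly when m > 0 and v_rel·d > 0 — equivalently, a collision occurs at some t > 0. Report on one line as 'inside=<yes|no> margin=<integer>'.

d = (1, -14),  |d|² = 197;  R = 4+8 = 12,  c = 197−12² = 53
v_rel = (6, -10),  |v_rel|² = 136;  v_rel·d = (6)·(1) + (-10)·(-14) = 146
136·t² − 292·t + 53 = 0  ⇒  m = 146² − 136·53 = 14108
m = 14108 > 0,  v_rel·d = 146 > 0  ⇒  inside

inside=yes margin=14108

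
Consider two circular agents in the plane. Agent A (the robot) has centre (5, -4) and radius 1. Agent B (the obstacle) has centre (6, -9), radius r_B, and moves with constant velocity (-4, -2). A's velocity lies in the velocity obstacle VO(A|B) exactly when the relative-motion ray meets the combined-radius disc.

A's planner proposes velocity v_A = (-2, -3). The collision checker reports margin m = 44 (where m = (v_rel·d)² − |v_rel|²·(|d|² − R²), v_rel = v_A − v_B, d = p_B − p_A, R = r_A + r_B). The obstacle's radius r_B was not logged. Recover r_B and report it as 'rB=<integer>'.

m = 44
d = (1, -5);  v_rel = (2, -1),  |v_rel|² = 5
v_rel×d = (2)·(-5) − (-1)·(1) = -9
since m = R²·5 − (-9)²:  R² = (81 + 44) / 5 = 25
R = √25 = 5  ⇒  r_B = 5 − 1 = 4

rB=4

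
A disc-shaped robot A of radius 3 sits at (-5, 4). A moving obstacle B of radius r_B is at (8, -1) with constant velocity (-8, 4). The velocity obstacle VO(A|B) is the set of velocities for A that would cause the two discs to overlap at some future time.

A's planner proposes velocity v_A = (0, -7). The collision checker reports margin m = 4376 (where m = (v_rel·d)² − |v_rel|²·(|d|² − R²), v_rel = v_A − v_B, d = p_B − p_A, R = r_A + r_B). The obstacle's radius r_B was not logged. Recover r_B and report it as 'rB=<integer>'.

m = 4376
d = (13, -5);  v_rel = (8, -11),  |v_rel|² = 185
v_rel×d = (8)·(-5) − (-11)·(13) = 103
since m = R²·185 − 103²:  R² = (10609 + 4376) / 185 = 81
R = √81 = 9  ⇒  r_B = 9 − 3 = 6

rB=6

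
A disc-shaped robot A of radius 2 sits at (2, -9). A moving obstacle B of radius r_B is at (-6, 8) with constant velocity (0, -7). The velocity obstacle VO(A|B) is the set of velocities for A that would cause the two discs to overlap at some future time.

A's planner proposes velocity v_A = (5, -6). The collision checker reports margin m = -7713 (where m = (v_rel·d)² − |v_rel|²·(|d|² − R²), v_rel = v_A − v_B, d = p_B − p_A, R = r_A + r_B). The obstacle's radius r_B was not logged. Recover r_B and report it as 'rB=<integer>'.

m = -7713
d = (-8, 17);  v_rel = (5, 1),  |v_rel|² = 26
v_rel×d = (5)·(17) − (1)·(-8) = 93
since m = R²·26 − 93²:  R² = (8649 + -7713) / 26 = 36
R = √36 = 6  ⇒  r_B = 6 − 2 = 4

rB=4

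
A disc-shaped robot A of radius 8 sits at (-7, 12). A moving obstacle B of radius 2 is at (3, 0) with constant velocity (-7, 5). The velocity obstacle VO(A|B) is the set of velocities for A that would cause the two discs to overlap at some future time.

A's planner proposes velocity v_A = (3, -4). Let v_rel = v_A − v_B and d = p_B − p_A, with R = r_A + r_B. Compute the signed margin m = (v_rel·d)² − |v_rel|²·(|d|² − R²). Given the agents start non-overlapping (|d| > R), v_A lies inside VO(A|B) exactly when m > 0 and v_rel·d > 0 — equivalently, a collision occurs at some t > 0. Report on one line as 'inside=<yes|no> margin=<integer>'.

d = (10, -12),  |d|² = 244;  R = 8+2 = 10,  c = 244−10² = 144
v_rel = (10, -9),  |v_rel|² = 181;  v_rel·d = (10)·(10) + (-9)·(-12) = 208
181·t² − 416·t + 144 = 0  ⇒  m = 208² − 181·144 = 17200
m = 17200 > 0,  v_rel·d = 208 > 0  ⇒  inside

inside=yes margin=17200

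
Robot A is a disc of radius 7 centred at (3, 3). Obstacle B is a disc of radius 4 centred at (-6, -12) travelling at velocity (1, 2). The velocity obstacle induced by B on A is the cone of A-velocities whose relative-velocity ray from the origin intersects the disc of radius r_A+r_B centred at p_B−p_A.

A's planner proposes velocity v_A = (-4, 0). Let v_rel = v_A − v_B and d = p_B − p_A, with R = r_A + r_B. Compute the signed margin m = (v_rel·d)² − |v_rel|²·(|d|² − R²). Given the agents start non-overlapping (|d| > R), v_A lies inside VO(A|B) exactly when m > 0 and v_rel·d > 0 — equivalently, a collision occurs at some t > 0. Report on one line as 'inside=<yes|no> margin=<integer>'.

d = (-9, -15),  |d|² = 306;  R = 7+4 = 11,  c = 306−11² = 185
v_rel = (-5, -2),  |v_rel|² = 29;  v_rel·d = (-5)·(-9) + (-2)·(-15) = 75
29·t² − 150·t + 185 = 0  ⇒  m = 75² − 29·185 = 260
m = 260 > 0,  v_rel·d = 75 > 0  ⇒  inside

inside=yes margin=260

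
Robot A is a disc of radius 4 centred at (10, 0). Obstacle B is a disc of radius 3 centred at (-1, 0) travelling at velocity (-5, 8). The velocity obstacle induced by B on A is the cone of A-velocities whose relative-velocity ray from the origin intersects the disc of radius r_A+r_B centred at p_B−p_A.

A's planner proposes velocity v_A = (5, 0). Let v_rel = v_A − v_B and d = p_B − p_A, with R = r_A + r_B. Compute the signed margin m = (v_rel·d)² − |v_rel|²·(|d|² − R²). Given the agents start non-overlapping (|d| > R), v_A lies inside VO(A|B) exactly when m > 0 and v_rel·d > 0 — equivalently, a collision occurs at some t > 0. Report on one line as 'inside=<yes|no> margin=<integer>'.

d = (-11, 0),  |d|² = 121;  R = 4+3 = 7,  c = 121−7² = 72
v_rel = (10, -8),  |v_rel|² = 164;  v_rel·d = (10)·(-11) + (-8)·(0) = -110
164·t² + 220·t + 72 = 0  ⇒  m = (-110)² − 164·72 = 292
m = 292 > 0,  v_rel·d = -110 < 0  ⇒  outside

inside=no margin=292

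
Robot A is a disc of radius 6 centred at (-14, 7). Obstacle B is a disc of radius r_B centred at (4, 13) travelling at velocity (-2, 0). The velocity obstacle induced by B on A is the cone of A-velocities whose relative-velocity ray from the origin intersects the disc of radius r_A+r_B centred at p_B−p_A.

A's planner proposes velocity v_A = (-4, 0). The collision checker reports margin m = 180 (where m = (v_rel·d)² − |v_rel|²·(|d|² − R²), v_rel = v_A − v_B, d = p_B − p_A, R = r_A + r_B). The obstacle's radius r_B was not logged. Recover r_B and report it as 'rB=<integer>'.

m = 180
d = (18, 6);  v_rel = (-2, 0),  |v_rel|² = 4
v_rel×d = (-2)·(6) − (0)·(18) = -12
since m = R²·4 − (-12)²:  R² = (144 + 180) / 4 = 81
R = √81 = 9  ⇒  r_B = 9 − 6 = 3

rB=3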